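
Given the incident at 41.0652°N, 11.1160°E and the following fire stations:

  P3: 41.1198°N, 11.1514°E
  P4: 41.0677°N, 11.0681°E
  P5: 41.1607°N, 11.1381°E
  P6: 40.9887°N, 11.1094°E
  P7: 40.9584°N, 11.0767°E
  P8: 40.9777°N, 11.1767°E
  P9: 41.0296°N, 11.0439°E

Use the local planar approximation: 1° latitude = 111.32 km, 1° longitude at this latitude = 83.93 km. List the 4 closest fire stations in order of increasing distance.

Distances from 41.0652°N, 11.1160°E:
P3: √((0.0546·111.32)² + (0.0354·83.93)²) = √(36.942959 + 8.827566) = 6.7654 km
P4: √((0.0025·111.32)² + (-0.0479·83.93)²) = √(0.077451 + 16.162386) = 4.0299 km
P5: √((0.0955·111.32)² + (0.0221·83.93)²) = √(113.019437 + 3.440480) = 10.7917 km
P6: √((-0.0765·111.32)² + (-0.0066·83.93)²) = √(72.521915 + 0.306847) = 8.5340 km
P7: √((-0.1068·111.32)² + (-0.0393·83.93)²) = √(141.347750 + 10.879766) = 12.3381 km
P8: √((-0.0875·111.32)² + (0.0607·83.93)²) = √(94.877340 + 25.954450) = 10.9924 km
P9: √((-0.0356·111.32)² + (-0.0721·83.93)²) = √(15.705306 + 36.618873) = 7.2335 km
Sorted: P4 (4.0299 km) < P3 (6.7654 km) < P9 (7.2335 km) < P6 (8.5340 km) < P5 (10.7917 km) < P8 (10.9924 km) < …

P4, P3, P9, P6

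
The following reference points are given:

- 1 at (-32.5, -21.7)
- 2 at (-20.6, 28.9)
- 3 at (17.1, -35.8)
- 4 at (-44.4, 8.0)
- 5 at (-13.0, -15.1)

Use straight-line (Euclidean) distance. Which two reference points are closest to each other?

Pairwise distances:
1–2: 52.0
1–3: 51.6
1–4: 32.0
1–5: 20.6
2–3: 74.9
2–4: 31.7
2–5: 44.7
3–4: 75.5
3–5: 36.5
4–5: 39.0
Closest pair: 1–5 at 20.6.

1 and 5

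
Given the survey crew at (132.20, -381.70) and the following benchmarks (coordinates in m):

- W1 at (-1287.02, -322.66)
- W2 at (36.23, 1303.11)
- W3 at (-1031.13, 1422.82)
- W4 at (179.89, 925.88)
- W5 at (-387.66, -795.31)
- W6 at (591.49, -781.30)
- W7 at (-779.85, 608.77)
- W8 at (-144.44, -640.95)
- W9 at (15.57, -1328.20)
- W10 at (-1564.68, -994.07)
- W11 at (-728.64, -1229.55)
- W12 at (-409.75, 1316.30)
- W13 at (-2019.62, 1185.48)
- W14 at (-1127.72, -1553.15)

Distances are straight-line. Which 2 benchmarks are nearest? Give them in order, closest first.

W8, W6

Distances from (132.20, -381.70):
W1: √((-1419.22)² + (59.04)²) = √(2014185.4084 + 3485.7216) = 1420.45 m
W2: √((-95.97)² + (1684.81)²) = √(9210.2409 + 2838584.7361) = 1687.54 m
W3: √((-1163.33)² + (1804.52)²) = √(1353336.6889 + 3256292.4304) = 2147.00 m
W4: √((47.69)² + (1307.58)²) = √(2274.3361 + 1709765.4564) = 1308.45 m
W5: √((-519.86)² + (-413.61)²) = √(270254.4196 + 171073.2321) = 664.32 m
W6: √((459.29)² + (-399.60)²) = √(210947.3041 + 159680.1600) = 608.79 m
W7: √((-912.05)² + (990.47)²) = √(831835.2025 + 981030.8209) = 1346.43 m
W8: √((-276.64)² + (-259.25)²) = √(76529.6896 + 67210.5625) = 379.13 m
W9: √((-116.63)² + (-946.50)²) = √(13602.5569 + 895862.2500) = 953.66 m
W10: √((-1696.88)² + (-612.37)²) = √(2879401.7344 + 374997.0169) = 1804.00 m
W11: √((-860.84)² + (-847.85)²) = √(741045.5056 + 718849.6225) = 1208.26 m
W12: √((-541.95)² + (1698.00)²) = √(293709.8025 + 2883204.0000) = 1782.39 m
W13: √((-2151.82)² + (1567.18)²) = √(4630329.3124 + 2456053.1524) = 2662.03 m
W14: √((-1259.92)² + (-1171.45)²) = √(1587398.4064 + 1372295.1025) = 1720.38 m
Sorted: W8 (379.13 m) < W6 (608.79 m) < W5 (664.32 m) < W9 (953.66 m) < …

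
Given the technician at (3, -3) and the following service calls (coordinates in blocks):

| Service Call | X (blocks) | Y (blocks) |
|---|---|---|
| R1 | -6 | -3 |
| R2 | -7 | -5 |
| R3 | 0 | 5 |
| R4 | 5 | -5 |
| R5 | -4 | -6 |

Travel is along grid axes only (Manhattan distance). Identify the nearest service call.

Distances from (3, -3):
R1: |-9| + |0| = 9 + 0 = 9 blocks
R2: |-10| + |-2| = 10 + 2 = 12 blocks
R3: |-3| + |8| = 3 + 8 = 11 blocks
R4: |2| + |-2| = 2 + 2 = 4 blocks
R5: |-7| + |-3| = 7 + 3 = 10 blocks
Minimum: R4 at 4 blocks.

R4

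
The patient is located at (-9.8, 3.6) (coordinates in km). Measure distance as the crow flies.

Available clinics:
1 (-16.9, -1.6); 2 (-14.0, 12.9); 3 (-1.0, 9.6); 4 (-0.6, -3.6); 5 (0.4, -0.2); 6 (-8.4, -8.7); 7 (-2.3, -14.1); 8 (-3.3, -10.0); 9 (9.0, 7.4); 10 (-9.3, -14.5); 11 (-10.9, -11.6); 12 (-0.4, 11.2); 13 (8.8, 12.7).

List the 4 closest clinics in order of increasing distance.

1, 2, 3, 5

Distances from (-9.8, 3.6):
1: 8.80 km
2: 10.20 km
3: 10.65 km
4: 11.68 km
5: 10.88 km
6: 12.38 km
7: 19.22 km
8: 15.07 km
9: 19.18 km
10: 18.11 km
11: 15.24 km
12: 12.09 km
13: 20.71 km
Sorted: 1 (8.80 km) < 2 (10.20 km) < 3 (10.65 km) < 5 (10.88 km) < 4 (11.68 km) < 12 (12.09 km) < …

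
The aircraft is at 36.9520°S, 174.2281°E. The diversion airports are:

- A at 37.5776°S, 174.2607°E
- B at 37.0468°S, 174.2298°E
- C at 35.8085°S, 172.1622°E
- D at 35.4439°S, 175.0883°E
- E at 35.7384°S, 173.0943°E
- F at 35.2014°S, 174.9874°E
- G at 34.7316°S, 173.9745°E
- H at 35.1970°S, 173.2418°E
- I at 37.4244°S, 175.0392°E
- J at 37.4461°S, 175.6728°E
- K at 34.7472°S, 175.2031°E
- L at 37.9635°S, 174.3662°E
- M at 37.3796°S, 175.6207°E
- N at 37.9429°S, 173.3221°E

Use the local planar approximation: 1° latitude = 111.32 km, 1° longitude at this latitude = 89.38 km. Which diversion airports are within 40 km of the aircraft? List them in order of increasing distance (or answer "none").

Distances from 36.9520°S, 174.2281°E:
A: 69.7027 km
B: 10.5542 km
C: 224.2756 km
D: 184.6497 km
E: 168.8818 km
F: 206.3560 km
G: 248.2121 km
H: 214.3350 km
I: 89.5608 km
J: 140.3539 km
K: 260.4502 km
L: 113.2747 km
M: 133.2619 km
N: 136.8397 km
Threshold 40 km: B (10.5542 km) is within range.

B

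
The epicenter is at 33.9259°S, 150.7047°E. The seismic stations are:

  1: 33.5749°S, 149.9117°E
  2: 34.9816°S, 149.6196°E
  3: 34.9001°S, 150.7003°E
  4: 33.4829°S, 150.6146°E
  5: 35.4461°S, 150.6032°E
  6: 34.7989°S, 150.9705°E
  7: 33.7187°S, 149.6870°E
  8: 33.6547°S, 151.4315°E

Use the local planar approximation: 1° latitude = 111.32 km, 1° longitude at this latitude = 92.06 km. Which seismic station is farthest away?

Distances from 33.9259°S, 150.7047°E:
1: √((0.3510·111.32)² + (-0.7930·92.06)²) = √(1526.724336 + 5329.522693) = 82.8025 km
2: √((-1.0557·111.32)² + (-1.0851·92.06)²) = √(13811.073561 + 9978.872371) = 154.2399 km
3: √((-0.9742·111.32)² + (-0.0044·92.06)²) = √(11760.956558 + 0.164077) = 108.4487 km
4: √((0.4430·111.32)² + (-0.0901·92.06)²) = √(2431.945554 + 68.800489) = 50.0075 km
5: √((-1.5202·111.32)² + (-0.1015·92.06)²) = √(28638.340719 + 87.312018) = 169.4864 km
6: √((-0.8730·111.32)² + (0.2658·92.06)²) = √(9444.411095 + 598.758779) = 100.2156 km
7: √((0.2072·111.32)² + (-1.0177·92.06)²) = √(532.017475 + 8777.715290) = 96.4870 km
8: √((0.2712·111.32)² + (0.7268·92.06)²) = √(911.435134 + 4476.842115) = 73.4049 km
Maximum: 5 at 169.4864 km.

5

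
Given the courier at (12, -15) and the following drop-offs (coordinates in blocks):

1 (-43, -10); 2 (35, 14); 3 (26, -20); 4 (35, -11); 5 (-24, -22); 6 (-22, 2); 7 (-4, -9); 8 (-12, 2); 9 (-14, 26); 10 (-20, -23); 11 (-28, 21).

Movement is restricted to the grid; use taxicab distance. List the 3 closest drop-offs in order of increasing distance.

Distances from (12, -15):
1: 60 blocks
2: 52 blocks
3: 19 blocks
4: 27 blocks
5: 43 blocks
6: 51 blocks
7: 22 blocks
8: 41 blocks
9: 67 blocks
10: 40 blocks
11: 76 blocks
Sorted: 3 (19 blocks) < 7 (22 blocks) < 4 (27 blocks) < 10 (40 blocks) < 8 (41 blocks) < …

3, 7, 4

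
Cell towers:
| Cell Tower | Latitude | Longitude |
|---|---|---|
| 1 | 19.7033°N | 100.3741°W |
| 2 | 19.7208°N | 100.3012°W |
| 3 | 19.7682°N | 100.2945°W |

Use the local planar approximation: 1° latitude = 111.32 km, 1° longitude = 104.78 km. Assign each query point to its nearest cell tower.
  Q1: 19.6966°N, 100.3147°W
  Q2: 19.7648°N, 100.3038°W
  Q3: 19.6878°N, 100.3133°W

Q1 at 19.6966°N, 100.3147°W:
  1: 6.2685 km
  2: 3.0427 km
  3: 8.2467 km
  → nearest: 2 (3.0427 km)
Q2 at 19.7648°N, 100.3038°W:
  1: 10.0563 km
  2: 4.9057 km
  3: 1.0454 km
  → nearest: 3 (1.0454 km)
Q3 at 19.6878°N, 100.3133°W:
  1: 6.6002 km
  2: 3.8862 km
  3: 9.1643 km
  → nearest: 2 (3.8862 km)

Q1→2; Q2→3; Q3→2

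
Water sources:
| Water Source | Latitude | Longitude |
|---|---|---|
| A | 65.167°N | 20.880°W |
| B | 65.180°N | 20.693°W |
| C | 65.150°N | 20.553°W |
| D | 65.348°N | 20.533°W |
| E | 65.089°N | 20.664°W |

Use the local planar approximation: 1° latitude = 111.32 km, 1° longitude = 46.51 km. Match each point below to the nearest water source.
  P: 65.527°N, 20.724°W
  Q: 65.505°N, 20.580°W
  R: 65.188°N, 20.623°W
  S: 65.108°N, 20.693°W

P at 65.527°N, 20.724°W:
  A: 40.727 km
  B: 38.655 km
  C: 42.715 km
  D: 21.817 km
  E: 48.838 km
  → nearest: D (21.817 km)
Q at 65.505°N, 20.580°W:
  A: 40.130 km
  B: 36.559 km
  C: 39.539 km
  D: 17.613 km
  E: 46.474 km
  → nearest: D (17.613 km)
R at 65.188°N, 20.623°W:
  A: 12.180 km
  B: 3.375 km
  C: 5.338 km
  D: 18.296 km
  E: 11.184 km
  → nearest: B (3.375 km)
S at 65.108°N, 20.693°W:
  A: 10.899 km
  B: 8.015 km
  C: 8.016 km
  D: 27.734 km
  E: 2.509 km
  → nearest: E (2.509 km)

P→D; Q→D; R→B; S→E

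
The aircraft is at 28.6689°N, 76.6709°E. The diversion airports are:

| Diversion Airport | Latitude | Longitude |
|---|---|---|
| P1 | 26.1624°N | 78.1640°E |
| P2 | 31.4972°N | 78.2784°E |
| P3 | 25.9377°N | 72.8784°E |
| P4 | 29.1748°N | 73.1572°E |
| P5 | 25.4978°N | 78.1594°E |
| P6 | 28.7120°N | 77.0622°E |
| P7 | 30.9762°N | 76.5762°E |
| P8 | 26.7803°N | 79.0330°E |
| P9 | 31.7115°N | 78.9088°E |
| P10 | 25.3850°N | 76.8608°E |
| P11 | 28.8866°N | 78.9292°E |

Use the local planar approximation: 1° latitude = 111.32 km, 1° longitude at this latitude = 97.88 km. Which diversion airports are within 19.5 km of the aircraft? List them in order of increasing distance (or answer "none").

none

Distances from 28.6689°N, 76.6709°E:
P1: √((-2.5065·111.32)² + (1.4931·97.88)²) = √(77854.158196 + 21358.252293) = 314.9800 km
P2: √((2.8283·111.32)² + (1.6075·97.88)²) = √(99128.227886 + 24756.536432) = 351.9727 km
P3: √((-2.7312·111.32)² + (-3.7925·97.88)²) = √(92438.609255 + 137796.789858) = 479.8285 km
P4: √((0.5059·111.32)² + (-3.5137·97.88)²) = √(3171.580611 + 118281.623976) = 348.5014 km
P5: √((-3.1711·111.32)² + (1.4885·97.88)²) = √(124613.837559 + 21226.852364) = 381.8909 km
P6: √((0.0431·111.32)² + (0.3913·97.88)²) = √(23.019768 + 1466.924011) = 38.5998 km
P7: √((2.3073·111.32)² + (-0.0947·97.88)²) = √(65971.221815 + 85.918736) = 257.0158 km
P8: √((-1.8886·111.32)² + (2.3621·97.88)²) = √(44200.416938 + 53454.525721) = 312.4979 km
P9: √((3.0426·111.32)² + (2.2379·97.88)²) = √(114719.201962 + 47980.997660) = 403.3611 km
P10: √((-3.2839·111.32)² + (0.1899·97.88)²) = √(133636.853852 + 345.491885) = 366.0360 km
P11: √((0.2177·111.32)² + (2.2583·97.88)²) = √(587.304398 + 48859.744366) = 222.3669 km
Threshold 19.5 km: none within range.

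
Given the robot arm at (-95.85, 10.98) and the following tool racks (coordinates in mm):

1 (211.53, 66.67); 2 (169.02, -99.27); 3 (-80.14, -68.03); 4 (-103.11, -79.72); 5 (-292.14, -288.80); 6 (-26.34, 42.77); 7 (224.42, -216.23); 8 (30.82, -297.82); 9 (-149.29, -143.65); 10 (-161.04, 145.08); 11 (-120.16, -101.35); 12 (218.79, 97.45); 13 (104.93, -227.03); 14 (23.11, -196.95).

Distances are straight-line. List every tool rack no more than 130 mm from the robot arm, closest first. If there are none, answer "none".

Distances from (-95.85, 10.98):
1: √((307.38)² + (55.69)²) = √(94482.4644 + 3101.3761) = 312.38 mm
2: √((264.87)² + (-110.25)²) = √(70156.1169 + 12155.0625) = 286.90 mm
3: √((15.71)² + (-79.01)²) = √(246.8041 + 6242.5801) = 80.56 mm
4: √((-7.26)² + (-90.70)²) = √(52.7076 + 8226.4900) = 90.99 mm
5: √((-196.29)² + (-299.78)²) = √(38529.7641 + 89868.0484) = 358.33 mm
6: √((69.51)² + (31.79)²) = √(4831.6401 + 1010.6041) = 76.43 mm
7: √((320.27)² + (-227.21)²) = √(102572.8729 + 51624.3841) = 392.68 mm
8: √((126.67)² + (-308.80)²) = √(16045.2889 + 95357.4400) = 333.77 mm
9: √((-53.44)² + (-154.63)²) = √(2855.8336 + 23910.4369) = 163.60 mm
10: √((-65.19)² + (134.10)²) = √(4249.7361 + 17982.8100) = 149.11 mm
11: √((-24.31)² + (-112.33)²) = √(590.9761 + 12618.0289) = 114.93 mm
12: √((314.64)² + (86.47)²) = √(98998.3296 + 7477.0609) = 326.31 mm
13: √((200.78)² + (-238.01)²) = √(40312.6084 + 56648.7601) = 311.39 mm
14: √((118.96)² + (-207.93)²) = √(14151.4816 + 43234.8849) = 239.55 mm
Threshold 130 mm: 6 (76.43 mm), 3 (80.56 mm), 4 (90.99 mm), 11 (114.93 mm) are within range.

6, 3, 4, 11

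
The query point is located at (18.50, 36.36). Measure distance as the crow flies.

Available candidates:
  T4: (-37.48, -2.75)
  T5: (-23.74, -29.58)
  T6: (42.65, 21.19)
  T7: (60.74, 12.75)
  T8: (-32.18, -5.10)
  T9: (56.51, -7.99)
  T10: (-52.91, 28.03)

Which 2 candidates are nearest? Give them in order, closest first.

Distances from (18.50, 36.36):
T4: 68.29
T5: 78.31
T6: 28.52
T7: 48.39
T8: 65.48
T9: 58.41
T10: 71.89
Sorted: T6 (28.52) < T7 (48.39) < T9 (58.41) < T8 (65.48) < …

T6, T7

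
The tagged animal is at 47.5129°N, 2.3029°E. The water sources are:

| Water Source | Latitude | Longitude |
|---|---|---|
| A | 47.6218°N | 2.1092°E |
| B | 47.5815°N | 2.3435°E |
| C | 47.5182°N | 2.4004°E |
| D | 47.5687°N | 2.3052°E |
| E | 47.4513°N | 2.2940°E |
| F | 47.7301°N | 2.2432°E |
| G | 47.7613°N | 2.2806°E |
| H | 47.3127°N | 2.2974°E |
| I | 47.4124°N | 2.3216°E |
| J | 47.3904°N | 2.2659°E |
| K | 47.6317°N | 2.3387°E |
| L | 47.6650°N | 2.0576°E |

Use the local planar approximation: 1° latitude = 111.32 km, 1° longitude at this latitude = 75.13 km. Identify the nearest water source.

Distances from 47.5129°N, 2.3029°E:
A: √((0.1089·111.32)² + (-0.1937·75.13)²) = √(146.961019 + 211.780524) = 18.9405 km
B: √((0.0686·111.32)² + (0.0406·75.13)²) = √(58.316926 + 9.304196) = 8.2232 km
C: √((0.0053·111.32)² + (0.0975·75.13)²) = √(0.348095 + 53.658189) = 7.3489 km
D: √((0.0558·111.32)² + (0.0023·75.13)²) = √(38.584670 + 0.029859) = 6.2141 km
E: √((-0.0616·111.32)² + (-0.0089·75.13)²) = √(47.022728 + 0.447102) = 6.8898 km
F: √((0.2172·111.32)² + (-0.0597·75.13)²) = √(584.609727 + 20.117566) = 24.5912 km
G: √((0.2484·111.32)² + (-0.0223·75.13)²) = √(764.626910 + 2.806962) = 27.7026 km
H: √((-0.2002·111.32)² + (-0.0055·75.13)²) = √(496.677563 + 0.170747) = 22.2901 km
I: √((-0.1005·111.32)² + (0.0187·75.13)²) = √(125.163736 + 1.973831) = 11.2755 km
J: √((-0.1225·111.32)² + (-0.0370·75.13)²) = √(185.959587 + 7.727344) = 13.9171 km
K: √((0.1188·111.32)² + (0.0358·75.13)²) = √(174.895758 + 7.234239) = 13.4956 km
L: √((0.1521·111.32)² + (-0.2453·75.13)²) = √(286.684903 + 339.642379) = 25.0265 km
Minimum: D at 6.2141 km.

D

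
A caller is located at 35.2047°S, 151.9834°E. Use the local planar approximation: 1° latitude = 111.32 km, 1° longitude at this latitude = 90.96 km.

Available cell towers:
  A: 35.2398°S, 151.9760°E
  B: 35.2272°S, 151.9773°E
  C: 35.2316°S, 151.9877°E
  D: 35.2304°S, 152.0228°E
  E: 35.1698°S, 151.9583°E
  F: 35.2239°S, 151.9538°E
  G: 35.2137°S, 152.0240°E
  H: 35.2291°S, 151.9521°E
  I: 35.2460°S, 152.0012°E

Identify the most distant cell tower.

I

Distances from 35.2047°S, 151.9834°E:
A: 3.9649 km
B: 2.5654 km
C: 3.0199 km
D: 4.5857 km
E: 4.5062 km
F: 3.4376 km
G: 3.8265 km
H: 3.9349 km
I: 4.8743 km
Maximum: I at 4.8743 km.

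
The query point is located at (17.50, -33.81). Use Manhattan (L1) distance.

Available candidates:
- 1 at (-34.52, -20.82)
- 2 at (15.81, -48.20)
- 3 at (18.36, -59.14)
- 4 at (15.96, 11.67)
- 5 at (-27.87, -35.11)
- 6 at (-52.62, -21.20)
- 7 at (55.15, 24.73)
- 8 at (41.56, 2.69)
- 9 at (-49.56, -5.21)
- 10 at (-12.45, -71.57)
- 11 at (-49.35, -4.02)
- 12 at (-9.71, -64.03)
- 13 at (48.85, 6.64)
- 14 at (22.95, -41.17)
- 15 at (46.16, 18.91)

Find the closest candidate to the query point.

14

Distances from (17.50, -33.81):
1: |-52.02| + |12.99| = 52.02 + 12.99 = 65.01
2: |-1.69| + |-14.39| = 1.69 + 14.39 = 16.08
3: |0.86| + |-25.33| = 0.86 + 25.33 = 26.19
4: |-1.54| + |45.48| = 1.54 + 45.48 = 47.02
5: |-45.37| + |-1.30| = 45.37 + 1.30 = 46.67
6: |-70.12| + |12.61| = 70.12 + 12.61 = 82.73
7: |37.65| + |58.54| = 37.65 + 58.54 = 96.19
8: |24.06| + |36.50| = 24.06 + 36.50 = 60.56
9: |-67.06| + |28.60| = 67.06 + 28.60 = 95.66
10: |-29.95| + |-37.76| = 29.95 + 37.76 = 67.71
11: |-66.85| + |29.79| = 66.85 + 29.79 = 96.64
12: |-27.21| + |-30.22| = 27.21 + 30.22 = 57.43
13: |31.35| + |40.45| = 31.35 + 40.45 = 71.80
14: |5.45| + |-7.36| = 5.45 + 7.36 = 12.81
15: |28.66| + |52.72| = 28.66 + 52.72 = 81.38
Minimum: 14 at 12.81.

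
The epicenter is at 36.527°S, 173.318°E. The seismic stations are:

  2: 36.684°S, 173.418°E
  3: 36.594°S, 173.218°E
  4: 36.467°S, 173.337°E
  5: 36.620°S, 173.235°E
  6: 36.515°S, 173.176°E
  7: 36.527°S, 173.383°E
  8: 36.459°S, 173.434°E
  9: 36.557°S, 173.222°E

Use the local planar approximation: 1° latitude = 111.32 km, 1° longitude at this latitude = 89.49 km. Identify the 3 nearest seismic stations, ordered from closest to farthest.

7, 4, 9

Distances from 36.527°S, 173.318°E:
2: √((-0.157·111.32)² + (0.100·89.49)²) = √(305.45392 + 80.08460) = 19.635 km
3: √((-0.067·111.32)² + (-0.100·89.49)²) = √(55.62833 + 80.08460) = 11.650 km
4: √((0.060·111.32)² + (0.019·89.49)²) = √(44.61171 + 2.89105) = 6.892 km
5: √((-0.093·111.32)² + (-0.083·89.49)²) = √(107.17964 + 55.17028) = 12.742 km
6: √((0.012·111.32)² + (-0.142·89.49)²) = √(1.78447 + 161.48259) = 12.778 km
7: √((0.000·111.32)² + (0.065·89.49)²) = √(0.00000 + 33.83574) = 5.817 km
8: √((0.068·111.32)² + (0.116·89.49)²) = √(57.30127 + 107.76184) = 12.848 km
9: √((-0.030·111.32)² + (-0.096·89.49)²) = √(11.15293 + 73.80597) = 9.217 km
Sorted: 7 (5.817 km) < 4 (6.892 km) < 9 (9.217 km) < 3 (11.650 km) < 5 (12.742 km) < …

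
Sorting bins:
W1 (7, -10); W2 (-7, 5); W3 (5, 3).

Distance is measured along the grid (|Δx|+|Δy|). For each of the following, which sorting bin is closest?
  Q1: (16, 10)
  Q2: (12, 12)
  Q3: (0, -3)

Q1 at (16, 10):
  W1: |-9| + |-20| = 9 + 20 = 29
  W2: |-23| + |-5| = 23 + 5 = 28
  W3: |-11| + |-7| = 11 + 7 = 18
  → nearest: W3 (18)
Q2 at (12, 12):
  W1: |-5| + |-22| = 5 + 22 = 27
  W2: |-19| + |-7| = 19 + 7 = 26
  W3: |-7| + |-9| = 7 + 9 = 16
  → nearest: W3 (16)
Q3 at (0, -3):
  W1: |7| + |-7| = 7 + 7 = 14
  W2: |-7| + |8| = 7 + 8 = 15
  W3: |5| + |6| = 5 + 6 = 11
  → nearest: W3 (11)

Q1→W3; Q2→W3; Q3→W3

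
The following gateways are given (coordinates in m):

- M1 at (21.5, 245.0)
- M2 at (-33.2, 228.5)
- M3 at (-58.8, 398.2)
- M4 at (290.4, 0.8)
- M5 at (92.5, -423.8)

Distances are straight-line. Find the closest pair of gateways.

M1 and M2

Pairwise distances:
M1–M2: 57.1 m
M1–M3: 173.0 m
M1–M4: 363.2 m
M1–M5: 672.6 m
M2–M3: 171.6 m
M2–M4: 395.7 m
M2–M5: 664.3 m
M3–M4: 529.0 m
M3–M5: 835.8 m
M4–M5: 468.5 m
Closest pair: M1–M2 at 57.1 m.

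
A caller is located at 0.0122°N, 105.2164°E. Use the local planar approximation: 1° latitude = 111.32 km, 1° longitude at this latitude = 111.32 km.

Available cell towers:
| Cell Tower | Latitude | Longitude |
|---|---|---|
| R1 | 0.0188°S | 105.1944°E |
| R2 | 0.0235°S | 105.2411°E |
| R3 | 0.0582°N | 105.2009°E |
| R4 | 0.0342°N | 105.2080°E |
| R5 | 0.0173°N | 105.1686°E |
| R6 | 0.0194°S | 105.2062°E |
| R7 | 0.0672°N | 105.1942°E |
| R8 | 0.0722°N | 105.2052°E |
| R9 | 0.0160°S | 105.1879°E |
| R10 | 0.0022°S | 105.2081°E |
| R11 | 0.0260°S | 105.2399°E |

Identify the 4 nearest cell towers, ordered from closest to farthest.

R10, R4, R6, R1

Distances from 0.0122°N, 105.2164°E:
R1: 4.2316 km
R2: 4.8326 km
R3: 5.4036 km
R4: 2.6215 km
R5: 5.3513 km
R6: 3.6964 km
R7: 6.6025 km
R8: 6.7946 km
R9: 4.4632 km
R10: 1.8502 km
R11: 4.9927 km
Sorted: R10 (1.8502 km) < R4 (2.6215 km) < R6 (3.6964 km) < R1 (4.2316 km) < R9 (4.4632 km) < R2 (4.8326 km) < …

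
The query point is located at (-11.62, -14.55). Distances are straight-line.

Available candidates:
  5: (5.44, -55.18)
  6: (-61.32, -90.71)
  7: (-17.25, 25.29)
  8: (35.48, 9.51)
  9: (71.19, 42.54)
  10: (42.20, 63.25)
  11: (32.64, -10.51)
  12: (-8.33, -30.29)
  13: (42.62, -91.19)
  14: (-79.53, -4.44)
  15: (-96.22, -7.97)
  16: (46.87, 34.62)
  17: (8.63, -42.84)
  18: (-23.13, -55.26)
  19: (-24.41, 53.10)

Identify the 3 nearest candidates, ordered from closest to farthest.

Distances from (-11.62, -14.55):
5: √((17.06)² + (-40.63)²) = √(291.0436 + 1650.7969) = 44.07
6: √((-49.70)² + (-76.16)²) = √(2470.0900 + 5800.3456) = 90.94
7: √((-5.63)² + (39.84)²) = √(31.6969 + 1587.2256) = 40.24
8: √((47.10)² + (24.06)²) = √(2218.4100 + 578.8836) = 52.89
9: √((82.81)² + (57.09)²) = √(6857.4961 + 3259.2681) = 100.58
10: √((53.82)² + (77.80)²) = √(2896.5924 + 6052.8400) = 94.60
11: √((44.26)² + (4.04)²) = √(1958.9476 + 16.3216) = 44.44
12: √((3.29)² + (-15.74)²) = √(10.8241 + 247.7476) = 16.08
13: √((54.24)² + (-76.64)²) = √(2941.9776 + 5873.6896) = 93.89
14: √((-67.91)² + (10.11)²) = √(4611.7681 + 102.2121) = 68.66
15: √((-84.60)² + (6.58)²) = √(7157.1600 + 43.2964) = 84.86
16: √((58.49)² + (49.17)²) = √(3421.0801 + 2417.6889) = 76.41
17: √((20.25)² + (-28.29)²) = √(410.0625 + 800.3241) = 34.79
18: √((-11.51)² + (-40.71)²) = √(132.4801 + 1657.3041) = 42.31
19: √((-12.79)² + (67.65)²) = √(163.5841 + 4576.5225) = 68.85
Sorted: 12 (16.08) < 17 (34.79) < 7 (40.24) < 18 (42.31) < 5 (44.07) < …

12, 17, 7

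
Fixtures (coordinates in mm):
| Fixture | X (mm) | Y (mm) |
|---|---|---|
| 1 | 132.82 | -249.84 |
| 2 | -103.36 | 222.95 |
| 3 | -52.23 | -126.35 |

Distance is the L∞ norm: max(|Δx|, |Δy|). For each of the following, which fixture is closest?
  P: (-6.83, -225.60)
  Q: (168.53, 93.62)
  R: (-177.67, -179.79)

P at (-6.83, -225.60):
  1: 139.65 mm
  2: 448.55 mm
  3: 99.25 mm
  → nearest: 3 (99.25 mm)
Q at (168.53, 93.62):
  1: 343.46 mm
  2: 271.89 mm
  3: 220.76 mm
  → nearest: 3 (220.76 mm)
R at (-177.67, -179.79):
  1: 310.49 mm
  2: 402.74 mm
  3: 125.44 mm
  → nearest: 3 (125.44 mm)

P→3; Q→3; R→3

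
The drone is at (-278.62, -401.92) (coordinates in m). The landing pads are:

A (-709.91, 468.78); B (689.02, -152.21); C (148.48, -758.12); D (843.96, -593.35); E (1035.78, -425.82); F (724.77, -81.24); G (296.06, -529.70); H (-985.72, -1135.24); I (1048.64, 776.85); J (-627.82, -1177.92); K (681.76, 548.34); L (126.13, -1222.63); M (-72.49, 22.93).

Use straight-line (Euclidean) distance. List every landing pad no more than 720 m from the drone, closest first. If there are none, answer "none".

M, C, G

Distances from (-278.62, -401.92):
A: √((-431.29)² + (870.70)²) = √(186011.0641 + 758118.4900) = 971.66 m
B: √((967.64)² + (249.71)²) = √(936327.1696 + 62355.0841) = 999.34 m
C: √((427.10)² + (-356.20)²) = √(182414.4100 + 126878.4400) = 556.14 m
D: √((1122.58)² + (-191.43)²) = √(1260185.8564 + 36645.4449) = 1138.79 m
E: √((1314.40)² + (-23.90)²) = √(1727647.3600 + 571.2100) = 1314.62 m
F: √((1003.39)² + (320.68)²) = √(1006791.4921 + 102835.6624) = 1053.39 m
G: √((574.68)² + (-127.78)²) = √(330257.1024 + 16327.7284) = 588.71 m
H: √((-707.10)² + (-733.32)²) = √(499990.4100 + 537758.2224) = 1018.70 m
I: √((1327.26)² + (1178.77)²) = √(1761619.1076 + 1389498.7129) = 1775.14 m
J: √((-349.20)² + (-776.00)²) = √(121940.6400 + 602176.0000) = 850.95 m
K: √((960.38)² + (950.26)²) = √(922329.7444 + 902994.0676) = 1351.05 m
L: √((404.75)² + (-820.71)²) = √(163822.5625 + 673564.9041) = 915.09 m
M: √((206.13)² + (424.85)²) = √(42489.5769 + 180497.5225) = 472.22 m
Threshold 720 m: M (472.22 m), C (556.14 m), G (588.71 m) are within range.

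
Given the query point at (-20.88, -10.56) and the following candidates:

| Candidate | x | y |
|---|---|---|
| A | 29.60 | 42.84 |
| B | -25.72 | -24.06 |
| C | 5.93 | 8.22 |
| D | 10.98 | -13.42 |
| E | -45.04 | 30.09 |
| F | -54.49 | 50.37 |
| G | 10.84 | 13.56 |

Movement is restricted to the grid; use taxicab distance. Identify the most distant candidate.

Distances from (-20.88, -10.56):
A: 103.88
B: 18.34
C: 45.59
D: 34.72
E: 64.81
F: 94.54
G: 55.84
Maximum: A at 103.88.

A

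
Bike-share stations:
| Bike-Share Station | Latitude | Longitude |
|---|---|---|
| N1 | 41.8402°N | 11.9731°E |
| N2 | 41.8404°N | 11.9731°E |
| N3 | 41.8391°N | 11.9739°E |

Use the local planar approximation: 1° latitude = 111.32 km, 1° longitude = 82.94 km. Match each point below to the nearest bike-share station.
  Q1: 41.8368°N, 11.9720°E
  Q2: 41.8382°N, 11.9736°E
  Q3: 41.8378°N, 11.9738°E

Q1→N3; Q2→N3; Q3→N3

Q1 at 41.8368°N, 11.9720°E:
  N1: √((0.0034·111.32)² + (0.0011·82.94)²) = √(0.143253 + 0.008324) = 0.3893 km
  N2: √((0.0036·111.32)² + (0.0011·82.94)²) = √(0.160602 + 0.008324) = 0.4110 km
  N3: √((0.0023·111.32)² + (0.0019·82.94)²) = √(0.065554 + 0.024833) = 0.3006 km
  → nearest: N3 (0.3006 km)
Q2 at 41.8382°N, 11.9736°E:
  N1: √((0.0020·111.32)² + (-0.0005·82.94)²) = √(0.049569 + 0.001720) = 0.2265 km
  N2: √((0.0022·111.32)² + (-0.0005·82.94)²) = √(0.059978 + 0.001720) = 0.2484 km
  N3: √((0.0009·111.32)² + (0.0003·82.94)²) = √(0.010038 + 0.000619) = 0.1032 km
  → nearest: N3 (0.1032 km)
Q3 at 41.8378°N, 11.9738°E:
  N1: √((0.0024·111.32)² + (-0.0007·82.94)²) = √(0.071379 + 0.003371) = 0.2734 km
  N2: √((0.0026·111.32)² + (-0.0007·82.94)²) = √(0.083771 + 0.003371) = 0.2952 km
  N3: √((0.0013·111.32)² + (0.0001·82.94)²) = √(0.020943 + 0.000069) = 0.1450 km
  → nearest: N3 (0.1450 km)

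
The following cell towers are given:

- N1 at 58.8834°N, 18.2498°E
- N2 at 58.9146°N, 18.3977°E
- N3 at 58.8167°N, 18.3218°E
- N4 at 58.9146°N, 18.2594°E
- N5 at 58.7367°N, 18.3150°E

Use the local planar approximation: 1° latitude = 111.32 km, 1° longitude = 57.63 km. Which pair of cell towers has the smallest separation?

N1 and N4

Pairwise distances:
N1–N4: 3.5170 km
N2–N4: 7.9702 km
N1–N3: 8.5058 km
N3–N5: 8.9142 km
N1–N2: 9.2039 km
N3–N4: 11.4762 km
N2–N3: 11.7433 km
N1–N5: 16.7573 km
N4–N5: 20.0614 km
N2–N5: 20.3693 km
Closest pair: N1–N4 at 3.5170 km.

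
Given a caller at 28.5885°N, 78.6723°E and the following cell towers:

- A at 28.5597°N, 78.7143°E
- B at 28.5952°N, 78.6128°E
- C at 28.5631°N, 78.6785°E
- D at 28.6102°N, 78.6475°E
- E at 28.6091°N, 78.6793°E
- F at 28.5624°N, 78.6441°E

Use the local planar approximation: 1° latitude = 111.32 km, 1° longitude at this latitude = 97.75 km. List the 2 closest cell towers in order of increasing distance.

E, C

Distances from 28.5885°N, 78.6723°E:
A: √((-0.0288·111.32)² + (0.0420·97.75)²) = √(10.278539 + 16.855130) = 5.2090 km
B: √((0.0067·111.32)² + (-0.0595·97.75)²) = √(0.556283 + 33.827310) = 5.8638 km
C: √((-0.0254·111.32)² + (0.0062·97.75)²) = √(7.994915 + 0.367297) = 2.8917 km
D: √((0.0217·111.32)² + (-0.0248·97.75)²) = √(5.835336 + 5.876746) = 3.4223 km
E: √((0.0206·111.32)² + (0.0070·97.75)²) = √(5.258730 + 0.468198) = 2.3931 km
F: √((-0.0261·111.32)² + (-0.0282·97.75)²) = √(8.441651 + 7.598568) = 4.0050 km
Sorted: E (2.3931 km) < C (2.8917 km) < D (3.4223 km) < F (4.0050 km) < …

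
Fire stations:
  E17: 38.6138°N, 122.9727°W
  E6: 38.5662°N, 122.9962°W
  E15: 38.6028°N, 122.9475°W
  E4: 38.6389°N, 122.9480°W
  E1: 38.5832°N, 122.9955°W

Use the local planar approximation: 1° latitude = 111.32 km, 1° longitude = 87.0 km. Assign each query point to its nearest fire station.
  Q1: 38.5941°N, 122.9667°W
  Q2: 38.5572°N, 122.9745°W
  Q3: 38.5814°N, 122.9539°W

Q1→E15; Q2→E6; Q3→E15

Q1 at 38.5941°N, 122.9667°W:
  E17: √((0.0197·111.32)² + (-0.0060·87.0)²) = √(4.809267 + 0.272484) = 2.2543 km
  E6: √((-0.0279·111.32)² + (-0.0295·87.0)²) = √(9.646168 + 6.586922) = 4.0290 km
  E15: √((0.0087·111.32)² + (0.0192·87.0)²) = √(0.937961 + 2.790236) = 1.9309 km
  E4: √((0.0448·111.32)² + (0.0187·87.0)²) = √(24.871525 + 2.646804) = 5.2458 km
  E1: √((-0.0109·111.32)² + (-0.0288·87.0)²) = √(1.472310 + 6.278031) = 2.7839 km
  → nearest: E15 (1.9309 km)
Q2 at 38.5572°N, 122.9745°W:
  E17: √((0.0566·111.32)² + (0.0018·87.0)²) = √(39.698972 + 0.024524) = 6.3027 km
  E6: √((0.0090·111.32)² + (-0.0217·87.0)²) = √(1.003764 + 3.564166) = 2.1373 km
  E15: √((0.0456·111.32)² + (0.0270·87.0)²) = √(25.767725 + 5.517801) = 5.5933 km
  E4: √((0.0817·111.32)² + (0.0265·87.0)²) = √(82.716187 + 5.315330) = 9.3825 km
  E1: √((0.0260·111.32)² + (-0.0210·87.0)²) = √(8.377088 + 3.337929) = 3.4227 km
  → nearest: E6 (2.1373 km)
Q3 at 38.5814°N, 122.9539°W:
  E17: √((0.0324·111.32)² + (-0.0188·87.0)²) = √(13.008775 + 2.675187) = 3.9603 km
  E6: √((-0.0152·111.32)² + (-0.0423·87.0)²) = √(2.863081 + 13.543136) = 4.0505 km
  E15: √((0.0214·111.32)² + (0.0064·87.0)²) = √(5.675106 + 0.310026) = 2.4465 km
  E4: √((0.0575·111.32)² + (0.0059·87.0)²) = √(40.971521 + 0.263477) = 6.4214 km
  E1: √((0.0018·111.32)² + (-0.0416·87.0)²) = √(0.040151 + 13.098609) = 3.6247 km
  → nearest: E15 (2.4465 km)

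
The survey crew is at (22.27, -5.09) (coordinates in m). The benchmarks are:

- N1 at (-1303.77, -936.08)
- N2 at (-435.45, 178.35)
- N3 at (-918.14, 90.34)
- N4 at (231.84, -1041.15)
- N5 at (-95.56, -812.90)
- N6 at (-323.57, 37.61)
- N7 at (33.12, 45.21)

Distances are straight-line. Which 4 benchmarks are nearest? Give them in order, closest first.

Distances from (22.27, -5.09):
N1: √((-1326.04)² + (-930.99)²) = √(1758382.0816 + 866742.3801) = 1620.22 m
N2: √((-457.72)² + (183.44)²) = √(209507.5984 + 33650.2336) = 493.11 m
N3: √((-940.41)² + (95.43)²) = √(884370.9681 + 9106.8849) = 945.24 m
N4: √((209.57)² + (-1036.06)²) = √(43919.5849 + 1073420.3236) = 1057.04 m
N5: √((-117.83)² + (-807.81)²) = √(13883.9089 + 652556.9961) = 816.36 m
N6: √((-345.84)² + (42.70)²) = √(119605.3056 + 1823.2900) = 348.47 m
N7: √((10.85)² + (50.30)²) = √(117.7225 + 2530.0900) = 51.46 m
Sorted: N7 (51.46 m) < N6 (348.47 m) < N2 (493.11 m) < N5 (816.36 m) < N3 (945.24 m) < N4 (1057.04 m) < …

N7, N6, N2, N5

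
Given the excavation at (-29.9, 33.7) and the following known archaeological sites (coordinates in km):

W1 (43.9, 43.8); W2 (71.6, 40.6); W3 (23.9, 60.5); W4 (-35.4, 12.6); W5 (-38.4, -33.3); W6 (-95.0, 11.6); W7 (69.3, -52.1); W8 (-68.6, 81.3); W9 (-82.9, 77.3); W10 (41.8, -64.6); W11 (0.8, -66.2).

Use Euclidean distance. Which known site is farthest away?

Distances from (-29.9, 33.7):
W1: √((73.8)² + (10.1)²) = √(5446.440 + 102.010) = 74.5 km
W2: √((101.5)² + (6.9)²) = √(10302.250 + 47.610) = 101.7 km
W3: √((53.8)² + (26.8)²) = √(2894.440 + 718.240) = 60.1 km
W4: √((-5.5)² + (-21.1)²) = √(30.250 + 445.210) = 21.8 km
W5: √((-8.5)² + (-67.0)²) = √(72.250 + 4489.000) = 67.5 km
W6: √((-65.1)² + (-22.1)²) = √(4238.010 + 488.410) = 68.7 km
W7: √((99.2)² + (-85.8)²) = √(9840.640 + 7361.640) = 131.2 km
W8: √((-38.7)² + (47.6)²) = √(1497.690 + 2265.760) = 61.3 km
W9: √((-53.0)² + (43.6)²) = √(2809.000 + 1900.960) = 68.6 km
W10: √((71.7)² + (-98.3)²) = √(5140.890 + 9662.890) = 121.7 km
W11: √((30.7)² + (-99.9)²) = √(942.490 + 9980.010) = 104.5 km
Maximum: W7 at 131.2 km.

W7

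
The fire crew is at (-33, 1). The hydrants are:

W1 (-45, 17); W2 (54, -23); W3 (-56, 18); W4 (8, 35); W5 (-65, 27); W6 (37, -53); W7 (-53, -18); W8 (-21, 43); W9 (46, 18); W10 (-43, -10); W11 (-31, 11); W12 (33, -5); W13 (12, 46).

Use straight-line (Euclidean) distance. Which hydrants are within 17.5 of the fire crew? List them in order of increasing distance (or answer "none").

W11, W10

Distances from (-33, 1):
W1: 20.0
W2: 90.2
W3: 28.6
W4: 53.3
W5: 41.2
W6: 88.4
W7: 27.6
W8: 43.7
W9: 80.8
W10: 14.9
W11: 10.2
W12: 66.3
W13: 63.6
Threshold 17.5: W11 (10.2), W10 (14.9) are within range.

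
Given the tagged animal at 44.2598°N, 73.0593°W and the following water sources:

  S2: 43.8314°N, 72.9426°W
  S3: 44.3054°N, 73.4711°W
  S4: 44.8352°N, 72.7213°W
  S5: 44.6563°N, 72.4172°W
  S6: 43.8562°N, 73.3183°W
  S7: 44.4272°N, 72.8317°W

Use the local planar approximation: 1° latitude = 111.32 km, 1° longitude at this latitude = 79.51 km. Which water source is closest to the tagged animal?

Distances from 44.2598°N, 73.0593°W:
S2: 48.5838 km
S3: 33.1334 km
S4: 69.4628 km
S5: 67.4881 km
S6: 49.4234 km
S7: 25.9758 km
Minimum: S7 at 25.9758 km.

S7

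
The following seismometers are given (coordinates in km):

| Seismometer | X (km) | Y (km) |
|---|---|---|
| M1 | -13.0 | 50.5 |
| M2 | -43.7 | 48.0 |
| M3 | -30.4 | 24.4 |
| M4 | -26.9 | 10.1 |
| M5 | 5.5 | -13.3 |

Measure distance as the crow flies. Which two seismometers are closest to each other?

M3 and M4

Pairwise distances:
M1–M2: 30.8 km
M1–M3: 31.4 km
M1–M4: 42.7 km
M1–M5: 66.4 km
M2–M3: 27.1 km
M2–M4: 41.5 km
M2–M5: 78.6 km
M3–M4: 14.7 km
M3–M5: 52.1 km
M4–M5: 40.0 km
Closest pair: M3–M4 at 14.7 km.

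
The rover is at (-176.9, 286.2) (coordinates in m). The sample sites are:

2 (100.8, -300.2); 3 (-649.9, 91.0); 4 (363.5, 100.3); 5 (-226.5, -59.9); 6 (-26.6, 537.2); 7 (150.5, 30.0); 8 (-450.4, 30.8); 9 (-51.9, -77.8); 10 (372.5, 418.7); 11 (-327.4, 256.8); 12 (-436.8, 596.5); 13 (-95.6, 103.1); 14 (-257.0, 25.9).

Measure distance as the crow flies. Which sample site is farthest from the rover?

2

Distances from (-176.9, 286.2):
2: 648.8 m
3: 511.7 m
4: 571.5 m
5: 349.6 m
6: 292.6 m
7: 415.7 m
8: 374.2 m
9: 384.9 m
10: 565.2 m
11: 153.3 m
12: 404.8 m
13: 200.3 m
14: 272.3 m
Maximum: 2 at 648.8 m.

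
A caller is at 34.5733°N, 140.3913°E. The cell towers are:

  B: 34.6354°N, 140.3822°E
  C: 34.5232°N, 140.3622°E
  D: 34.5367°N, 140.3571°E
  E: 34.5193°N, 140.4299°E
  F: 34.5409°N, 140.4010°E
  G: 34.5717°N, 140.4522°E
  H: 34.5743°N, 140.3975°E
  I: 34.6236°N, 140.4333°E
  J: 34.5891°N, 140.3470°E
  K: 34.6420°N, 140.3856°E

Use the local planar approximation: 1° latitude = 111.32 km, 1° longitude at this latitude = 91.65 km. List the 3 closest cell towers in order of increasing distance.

Distances from 34.5733°N, 140.3913°E:
B: 6.9631 km
C: 6.1820 km
D: 5.1405 km
E: 6.9750 km
F: 3.7147 km
G: 5.5843 km
H: 0.5790 km
I: 6.7949 km
J: 4.4247 km
K: 7.6655 km
Sorted: H (0.5790 km) < F (3.7147 km) < J (4.4247 km) < D (5.1405 km) < G (5.5843 km) < …

H, F, J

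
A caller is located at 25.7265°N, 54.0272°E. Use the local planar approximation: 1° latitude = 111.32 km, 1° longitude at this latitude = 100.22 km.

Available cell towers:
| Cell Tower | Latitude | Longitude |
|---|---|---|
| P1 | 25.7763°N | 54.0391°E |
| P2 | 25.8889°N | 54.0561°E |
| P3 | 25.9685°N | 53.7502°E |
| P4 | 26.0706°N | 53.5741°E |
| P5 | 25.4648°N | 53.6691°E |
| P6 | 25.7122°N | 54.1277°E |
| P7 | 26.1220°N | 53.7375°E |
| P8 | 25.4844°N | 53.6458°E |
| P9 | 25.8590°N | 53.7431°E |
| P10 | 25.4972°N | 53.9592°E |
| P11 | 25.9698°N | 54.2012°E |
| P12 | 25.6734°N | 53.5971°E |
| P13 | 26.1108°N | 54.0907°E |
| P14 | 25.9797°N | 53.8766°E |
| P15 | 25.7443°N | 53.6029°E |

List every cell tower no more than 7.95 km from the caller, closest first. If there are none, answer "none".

P1

Distances from 25.7265°N, 54.0272°E:
P1: 5.6706 km
P2: 18.3089 km
P3: 38.6834 km
P4: 59.4082 km
P5: 46.2245 km
P6: 10.1971 km
P7: 52.7384 km
P8: 46.7697 km
P9: 32.0662 km
P10: 26.4198 km
P11: 32.2125 km
P12: 43.5080 km
P13: 43.2510 km
P14: 31.9729 km
P15: 42.5695 km
Threshold 7.95 km: P1 (5.6706 km) is within range.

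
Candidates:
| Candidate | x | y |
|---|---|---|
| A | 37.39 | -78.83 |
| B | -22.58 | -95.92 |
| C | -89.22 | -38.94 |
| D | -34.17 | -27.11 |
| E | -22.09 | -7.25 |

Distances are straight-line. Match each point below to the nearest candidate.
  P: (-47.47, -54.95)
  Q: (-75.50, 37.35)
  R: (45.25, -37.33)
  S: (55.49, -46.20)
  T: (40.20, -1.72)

P at (-47.47, -54.95):
  A: 88.16
  B: 47.94
  C: 44.71
  D: 30.85
  E: 54.03
  → nearest: D (30.85)
Q at (-75.50, 37.35):
  A: 161.99
  B: 143.39
  C: 77.51
  D: 76.57
  E: 69.58
  → nearest: E (69.58)
R at (45.25, -37.33):
  A: 42.24
  B: 89.63
  C: 134.48
  D: 80.07
  E: 73.75
  → nearest: A (42.24)
S at (55.49, -46.20):
  A: 37.31
  B: 92.56
  C: 144.89
  D: 91.67
  E: 86.81
  → nearest: A (37.31)
T at (40.20, -1.72):
  A: 77.16
  B: 113.20
  C: 134.67
  D: 78.58
  E: 62.53
  → nearest: E (62.53)

P→D; Q→E; R→A; S→A; T→E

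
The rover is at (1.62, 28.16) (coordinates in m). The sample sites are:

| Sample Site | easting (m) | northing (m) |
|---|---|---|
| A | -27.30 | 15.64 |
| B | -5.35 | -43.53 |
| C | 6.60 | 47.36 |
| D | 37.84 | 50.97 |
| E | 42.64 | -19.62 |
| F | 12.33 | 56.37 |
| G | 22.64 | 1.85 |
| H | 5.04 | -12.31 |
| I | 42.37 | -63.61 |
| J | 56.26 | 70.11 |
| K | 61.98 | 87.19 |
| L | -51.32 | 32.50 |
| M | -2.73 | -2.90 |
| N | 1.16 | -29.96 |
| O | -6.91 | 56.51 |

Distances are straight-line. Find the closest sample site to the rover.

Distances from (1.62, 28.16):
A: √((-28.92)² + (-12.52)²) = √(836.3664 + 156.7504) = 31.51 m
B: √((-6.97)² + (-71.69)²) = √(48.5809 + 5139.4561) = 72.03 m
C: √((4.98)² + (19.20)²) = √(24.8004 + 368.6400) = 19.84 m
D: √((36.22)² + (22.81)²) = √(1311.8884 + 520.2961) = 42.80 m
E: √((41.02)² + (-47.78)²) = √(1682.6404 + 2282.9284) = 62.97 m
F: √((10.71)² + (28.21)²) = √(114.7041 + 795.8041) = 30.17 m
G: √((21.02)² + (-26.31)²) = √(441.8404 + 692.2161) = 33.68 m
H: √((3.42)² + (-40.47)²) = √(11.6964 + 1637.8209) = 40.61 m
I: √((40.75)² + (-91.77)²) = √(1660.5625 + 8421.7329) = 100.41 m
J: √((54.64)² + (41.95)²) = √(2985.5296 + 1759.8025) = 68.89 m
K: √((60.36)² + (59.03)²) = √(3643.3296 + 3484.5409) = 84.43 m
L: √((-52.94)² + (4.34)²) = √(2802.6436 + 18.8356) = 53.12 m
M: √((-4.35)² + (-31.06)²) = √(18.9225 + 964.7236) = 31.36 m
N: √((-0.46)² + (-58.12)²) = √(0.2116 + 3377.9344) = 58.12 m
O: √((-8.53)² + (28.35)²) = √(72.7609 + 803.7225) = 29.61 m
Minimum: C at 19.84 m.

C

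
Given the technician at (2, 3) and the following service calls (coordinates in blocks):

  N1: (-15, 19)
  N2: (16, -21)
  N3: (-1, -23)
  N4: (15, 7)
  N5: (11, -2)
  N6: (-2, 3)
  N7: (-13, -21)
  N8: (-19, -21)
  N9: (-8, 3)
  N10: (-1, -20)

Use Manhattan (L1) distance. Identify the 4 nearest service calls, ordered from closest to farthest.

N6, N9, N5, N4

Distances from (2, 3):
N1: |-17| + |16| = 17 + 16 = 33 blocks
N2: |14| + |-24| = 14 + 24 = 38 blocks
N3: |-3| + |-26| = 3 + 26 = 29 blocks
N4: |13| + |4| = 13 + 4 = 17 blocks
N5: |9| + |-5| = 9 + 5 = 14 blocks
N6: |-4| + |0| = 4 + 0 = 4 blocks
N7: |-15| + |-24| = 15 + 24 = 39 blocks
N8: |-21| + |-24| = 21 + 24 = 45 blocks
N9: |-10| + |0| = 10 + 0 = 10 blocks
N10: |-3| + |-23| = 3 + 23 = 26 blocks
Sorted: N6 (4 blocks) < N9 (10 blocks) < N5 (14 blocks) < N4 (17 blocks) < N10 (26 blocks) < N3 (29 blocks) < …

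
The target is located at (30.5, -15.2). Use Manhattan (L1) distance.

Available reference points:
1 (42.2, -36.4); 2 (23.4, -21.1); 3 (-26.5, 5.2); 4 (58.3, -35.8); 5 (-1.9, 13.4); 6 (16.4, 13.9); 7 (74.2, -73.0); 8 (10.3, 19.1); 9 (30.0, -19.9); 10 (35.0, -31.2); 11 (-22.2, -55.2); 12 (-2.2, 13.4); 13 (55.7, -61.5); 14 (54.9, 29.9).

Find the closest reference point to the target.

9

Distances from (30.5, -15.2):
1: |11.7| + |-21.2| = 11.7 + 21.2 = 32.9
2: |-7.1| + |-5.9| = 7.1 + 5.9 = 13.0
3: |-57.0| + |20.4| = 57.0 + 20.4 = 77.4
4: |27.8| + |-20.6| = 27.8 + 20.6 = 48.4
5: |-32.4| + |28.6| = 32.4 + 28.6 = 61.0
6: |-14.1| + |29.1| = 14.1 + 29.1 = 43.2
7: |43.7| + |-57.8| = 43.7 + 57.8 = 101.5
8: |-20.2| + |34.3| = 20.2 + 34.3 = 54.5
9: |-0.5| + |-4.7| = 0.5 + 4.7 = 5.2
10: |4.5| + |-16.0| = 4.5 + 16.0 = 20.5
11: |-52.7| + |-40.0| = 52.7 + 40.0 = 92.7
12: |-32.7| + |28.6| = 32.7 + 28.6 = 61.3
13: |25.2| + |-46.3| = 25.2 + 46.3 = 71.5
14: |24.4| + |45.1| = 24.4 + 45.1 = 69.5
Minimum: 9 at 5.2.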